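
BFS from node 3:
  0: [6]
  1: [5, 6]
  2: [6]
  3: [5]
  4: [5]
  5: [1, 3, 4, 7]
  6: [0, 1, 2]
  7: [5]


Visit 3, enqueue [5]
Visit 5, enqueue [1, 4, 7]
Visit 1, enqueue [6]
Visit 4, enqueue []
Visit 7, enqueue []
Visit 6, enqueue [0, 2]
Visit 0, enqueue []
Visit 2, enqueue []

BFS order: [3, 5, 1, 4, 7, 6, 0, 2]


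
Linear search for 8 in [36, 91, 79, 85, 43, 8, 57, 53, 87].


i=0: 36!=8
i=1: 91!=8
i=2: 79!=8
i=3: 85!=8
i=4: 43!=8
i=5: 8==8 found!

Found at 5, 6 comps


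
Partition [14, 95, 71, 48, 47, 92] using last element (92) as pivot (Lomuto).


Pivot: 92
  14 <= 92: advance i (no swap)
  71 <= 92: swap -> [14, 71, 95, 48, 47, 92]
  48 <= 92: swap -> [14, 71, 48, 95, 47, 92]
  47 <= 92: swap -> [14, 71, 48, 47, 95, 92]
Place pivot at 4: [14, 71, 48, 47, 92, 95]

Partitioned: [14, 71, 48, 47, 92, 95]


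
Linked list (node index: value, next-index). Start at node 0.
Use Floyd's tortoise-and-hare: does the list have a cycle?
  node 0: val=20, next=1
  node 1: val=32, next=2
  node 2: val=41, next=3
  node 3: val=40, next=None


Floyd's tortoise (slow, +1) and hare (fast, +2):
  init: slow=0, fast=0
  step 1: slow=1, fast=2
  step 2: fast 2->3->None, no cycle

Cycle: no


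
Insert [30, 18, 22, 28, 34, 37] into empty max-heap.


Insert 30: [30]
Insert 18: [30, 18]
Insert 22: [30, 18, 22]
Insert 28: [30, 28, 22, 18]
Insert 34: [34, 30, 22, 18, 28]
Insert 37: [37, 30, 34, 18, 28, 22]

Final heap: [37, 30, 34, 18, 28, 22]


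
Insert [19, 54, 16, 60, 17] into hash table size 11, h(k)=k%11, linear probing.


Insert 19: h=8 -> slot 8
Insert 54: h=10 -> slot 10
Insert 16: h=5 -> slot 5
Insert 60: h=5, 1 probes -> slot 6
Insert 17: h=6, 1 probes -> slot 7

Table: [None, None, None, None, None, 16, 60, 17, 19, None, 54]


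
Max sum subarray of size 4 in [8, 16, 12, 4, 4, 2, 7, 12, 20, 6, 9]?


[0:4]: 40
[1:5]: 36
[2:6]: 22
[3:7]: 17
[4:8]: 25
[5:9]: 41
[6:10]: 45
[7:11]: 47

Max: 47 at [7:11]


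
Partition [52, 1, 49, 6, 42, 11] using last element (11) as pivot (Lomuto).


Pivot: 11
  1 <= 11: swap -> [1, 52, 49, 6, 42, 11]
  6 <= 11: swap -> [1, 6, 49, 52, 42, 11]
Place pivot at 2: [1, 6, 11, 52, 42, 49]

Partitioned: [1, 6, 11, 52, 42, 49]


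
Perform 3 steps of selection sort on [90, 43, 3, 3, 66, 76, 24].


Initial: [90, 43, 3, 3, 66, 76, 24]
Step 1: min=3 at 2
  Swap: [3, 43, 90, 3, 66, 76, 24]
Step 2: min=3 at 3
  Swap: [3, 3, 90, 43, 66, 76, 24]
Step 3: min=24 at 6
  Swap: [3, 3, 24, 43, 66, 76, 90]

After 3 steps: [3, 3, 24, 43, 66, 76, 90]


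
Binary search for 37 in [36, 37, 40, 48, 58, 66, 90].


Step 1: lo=0, hi=6, mid=3, val=48
Step 2: lo=0, hi=2, mid=1, val=37

Found at index 1


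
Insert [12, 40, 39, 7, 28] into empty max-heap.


Insert 12: [12]
Insert 40: [40, 12]
Insert 39: [40, 12, 39]
Insert 7: [40, 12, 39, 7]
Insert 28: [40, 28, 39, 7, 12]

Final heap: [40, 28, 39, 7, 12]


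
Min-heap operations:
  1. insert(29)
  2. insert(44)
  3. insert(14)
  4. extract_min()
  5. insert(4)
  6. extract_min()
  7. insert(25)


insert(29) -> [29]
insert(44) -> [29, 44]
insert(14) -> [14, 44, 29]
extract_min()->14, [29, 44]
insert(4) -> [4, 44, 29]
extract_min()->4, [29, 44]
insert(25) -> [25, 44, 29]

Final heap: [25, 44, 29]


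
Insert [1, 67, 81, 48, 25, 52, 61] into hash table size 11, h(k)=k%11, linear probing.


Insert 1: h=1 -> slot 1
Insert 67: h=1, 1 probes -> slot 2
Insert 81: h=4 -> slot 4
Insert 48: h=4, 1 probes -> slot 5
Insert 25: h=3 -> slot 3
Insert 52: h=8 -> slot 8
Insert 61: h=6 -> slot 6

Table: [None, 1, 67, 25, 81, 48, 61, None, 52, None, None]


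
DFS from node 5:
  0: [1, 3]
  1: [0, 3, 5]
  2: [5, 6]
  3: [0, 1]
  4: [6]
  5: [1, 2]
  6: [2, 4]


Visit 5, push [2, 1]
Visit 1, push [3, 0]
Visit 0, push [3]
Visit 3, push []
Visit 2, push [6]
Visit 6, push [4]
Visit 4, push []

DFS order: [5, 1, 0, 3, 2, 6, 4]


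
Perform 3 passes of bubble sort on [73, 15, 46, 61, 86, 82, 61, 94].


Initial: [73, 15, 46, 61, 86, 82, 61, 94]
Pass 1: [15, 46, 61, 73, 82, 61, 86, 94] (5 swaps)
Pass 2: [15, 46, 61, 73, 61, 82, 86, 94] (1 swaps)
Pass 3: [15, 46, 61, 61, 73, 82, 86, 94] (1 swaps)

After 3 passes: [15, 46, 61, 61, 73, 82, 86, 94]


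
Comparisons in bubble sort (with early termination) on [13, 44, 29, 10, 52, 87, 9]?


Algorithm: bubble sort (with early termination)
Input: [13, 44, 29, 10, 52, 87, 9]
Sorted: [9, 10, 13, 29, 44, 52, 87]

21


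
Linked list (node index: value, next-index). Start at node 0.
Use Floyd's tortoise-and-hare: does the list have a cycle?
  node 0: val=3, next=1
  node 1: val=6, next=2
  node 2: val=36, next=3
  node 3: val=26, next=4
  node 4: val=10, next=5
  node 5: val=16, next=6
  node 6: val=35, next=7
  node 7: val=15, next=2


Floyd's tortoise (slow, +1) and hare (fast, +2):
  init: slow=0, fast=0
  step 1: slow=1, fast=2
  step 2: slow=2, fast=4
  step 3: slow=3, fast=6
  step 4: slow=4, fast=2
  step 5: slow=5, fast=4
  step 6: slow=6, fast=6
  slow == fast at node 6: cycle detected

Cycle: yes


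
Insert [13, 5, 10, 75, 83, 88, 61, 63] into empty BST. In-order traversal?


Insert 13: root
Insert 5: L from 13
Insert 10: L from 13 -> R from 5
Insert 75: R from 13
Insert 83: R from 13 -> R from 75
Insert 88: R from 13 -> R from 75 -> R from 83
Insert 61: R from 13 -> L from 75
Insert 63: R from 13 -> L from 75 -> R from 61

In-order: [5, 10, 13, 61, 63, 75, 83, 88]


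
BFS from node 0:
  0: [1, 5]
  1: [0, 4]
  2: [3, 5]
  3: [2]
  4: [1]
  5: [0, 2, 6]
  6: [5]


Visit 0, enqueue [1, 5]
Visit 1, enqueue [4]
Visit 5, enqueue [2, 6]
Visit 4, enqueue []
Visit 2, enqueue [3]
Visit 6, enqueue []
Visit 3, enqueue []

BFS order: [0, 1, 5, 4, 2, 6, 3]


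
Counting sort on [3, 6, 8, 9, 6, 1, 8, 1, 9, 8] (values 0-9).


Input: [3, 6, 8, 9, 6, 1, 8, 1, 9, 8]
Counts: [0, 2, 0, 1, 0, 0, 2, 0, 3, 2]

Sorted: [1, 1, 3, 6, 6, 8, 8, 8, 9, 9]


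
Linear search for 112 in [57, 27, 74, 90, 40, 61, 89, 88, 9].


i=0: 57!=112
i=1: 27!=112
i=2: 74!=112
i=3: 90!=112
i=4: 40!=112
i=5: 61!=112
i=6: 89!=112
i=7: 88!=112
i=8: 9!=112

Not found, 9 comps


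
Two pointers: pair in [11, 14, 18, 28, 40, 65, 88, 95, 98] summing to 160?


lo=0(11)+hi=8(98)=109
lo=1(14)+hi=8(98)=112
lo=2(18)+hi=8(98)=116
lo=3(28)+hi=8(98)=126
lo=4(40)+hi=8(98)=138
lo=5(65)+hi=8(98)=163
lo=5(65)+hi=7(95)=160

Yes: 65+95=160


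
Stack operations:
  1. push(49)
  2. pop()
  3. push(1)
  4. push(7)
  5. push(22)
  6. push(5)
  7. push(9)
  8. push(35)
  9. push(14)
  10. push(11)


push(49) -> [49]
pop()->49, []
push(1) -> [1]
push(7) -> [1, 7]
push(22) -> [1, 7, 22]
push(5) -> [1, 7, 22, 5]
push(9) -> [1, 7, 22, 5, 9]
push(35) -> [1, 7, 22, 5, 9, 35]
push(14) -> [1, 7, 22, 5, 9, 35, 14]
push(11) -> [1, 7, 22, 5, 9, 35, 14, 11]

Final stack: [1, 7, 22, 5, 9, 35, 14, 11]


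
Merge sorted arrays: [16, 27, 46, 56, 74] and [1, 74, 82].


Take 1 from B
Take 16 from A
Take 27 from A
Take 46 from A
Take 56 from A
Take 74 from A

Merged: [1, 16, 27, 46, 56, 74, 74, 82]


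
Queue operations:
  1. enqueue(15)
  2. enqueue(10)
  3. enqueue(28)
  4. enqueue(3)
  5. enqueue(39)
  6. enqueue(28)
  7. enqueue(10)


enqueue(15) -> [15]
enqueue(10) -> [15, 10]
enqueue(28) -> [15, 10, 28]
enqueue(3) -> [15, 10, 28, 3]
enqueue(39) -> [15, 10, 28, 3, 39]
enqueue(28) -> [15, 10, 28, 3, 39, 28]
enqueue(10) -> [15, 10, 28, 3, 39, 28, 10]

Final queue: [15, 10, 28, 3, 39, 28, 10]


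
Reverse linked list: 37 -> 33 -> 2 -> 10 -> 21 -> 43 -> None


Step 1: curr=37, set curr.next=prev(None) | reversed so far: 37
Step 2: curr=33, set curr.next=prev(37) | reversed so far: 33 -> 37
Step 3: curr=2, set curr.next=prev(33) | reversed so far: 2 -> 33 -> 37
Step 4: curr=10, set curr.next=prev(2) | reversed so far: 10 -> 2 -> 33 -> 37
Step 5: curr=21, set curr.next=prev(10) | reversed so far: 21 -> 10 -> 2 -> 33 -> 37
Step 6: curr=43, set curr.next=prev(21) | reversed so far: 43 -> 21 -> 10 -> 2 -> 33 -> 37

43 -> 21 -> 10 -> 2 -> 33 -> 37 -> None


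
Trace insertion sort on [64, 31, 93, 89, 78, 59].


Initial: [64, 31, 93, 89, 78, 59]
Insert 31: [31, 64, 93, 89, 78, 59]
Insert 93: [31, 64, 93, 89, 78, 59]
Insert 89: [31, 64, 89, 93, 78, 59]
Insert 78: [31, 64, 78, 89, 93, 59]
Insert 59: [31, 59, 64, 78, 89, 93]

Sorted: [31, 59, 64, 78, 89, 93]


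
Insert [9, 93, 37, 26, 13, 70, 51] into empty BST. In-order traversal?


Insert 9: root
Insert 93: R from 9
Insert 37: R from 9 -> L from 93
Insert 26: R from 9 -> L from 93 -> L from 37
Insert 13: R from 9 -> L from 93 -> L from 37 -> L from 26
Insert 70: R from 9 -> L from 93 -> R from 37
Insert 51: R from 9 -> L from 93 -> R from 37 -> L from 70

In-order: [9, 13, 26, 37, 51, 70, 93]


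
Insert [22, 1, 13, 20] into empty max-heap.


Insert 22: [22]
Insert 1: [22, 1]
Insert 13: [22, 1, 13]
Insert 20: [22, 20, 13, 1]

Final heap: [22, 20, 13, 1]


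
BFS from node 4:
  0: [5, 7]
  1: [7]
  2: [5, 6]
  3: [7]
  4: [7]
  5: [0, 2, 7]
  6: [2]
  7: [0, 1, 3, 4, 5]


Visit 4, enqueue [7]
Visit 7, enqueue [0, 1, 3, 5]
Visit 0, enqueue []
Visit 1, enqueue []
Visit 3, enqueue []
Visit 5, enqueue [2]
Visit 2, enqueue [6]
Visit 6, enqueue []

BFS order: [4, 7, 0, 1, 3, 5, 2, 6]


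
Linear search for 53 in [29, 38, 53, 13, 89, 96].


i=0: 29!=53
i=1: 38!=53
i=2: 53==53 found!

Found at 2, 3 comps


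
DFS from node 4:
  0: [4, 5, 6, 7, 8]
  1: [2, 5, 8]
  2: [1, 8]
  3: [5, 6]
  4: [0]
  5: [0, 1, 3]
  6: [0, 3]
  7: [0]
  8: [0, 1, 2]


Visit 4, push [0]
Visit 0, push [8, 7, 6, 5]
Visit 5, push [3, 1]
Visit 1, push [8, 2]
Visit 2, push [8]
Visit 8, push []
Visit 3, push [6]
Visit 6, push []
Visit 7, push []

DFS order: [4, 0, 5, 1, 2, 8, 3, 6, 7]


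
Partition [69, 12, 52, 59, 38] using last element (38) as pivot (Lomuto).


Pivot: 38
  12 <= 38: swap -> [12, 69, 52, 59, 38]
Place pivot at 1: [12, 38, 52, 59, 69]

Partitioned: [12, 38, 52, 59, 69]


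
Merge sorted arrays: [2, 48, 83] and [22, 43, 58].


Take 2 from A
Take 22 from B
Take 43 from B
Take 48 from A
Take 58 from B

Merged: [2, 22, 43, 48, 58, 83]


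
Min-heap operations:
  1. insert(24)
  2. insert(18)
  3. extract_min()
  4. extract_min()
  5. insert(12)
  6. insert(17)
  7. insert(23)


insert(24) -> [24]
insert(18) -> [18, 24]
extract_min()->18, [24]
extract_min()->24, []
insert(12) -> [12]
insert(17) -> [12, 17]
insert(23) -> [12, 17, 23]

Final heap: [12, 17, 23]


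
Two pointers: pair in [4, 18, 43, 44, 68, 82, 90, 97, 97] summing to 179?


lo=0(4)+hi=8(97)=101
lo=1(18)+hi=8(97)=115
lo=2(43)+hi=8(97)=140
lo=3(44)+hi=8(97)=141
lo=4(68)+hi=8(97)=165
lo=5(82)+hi=8(97)=179

Yes: 82+97=179


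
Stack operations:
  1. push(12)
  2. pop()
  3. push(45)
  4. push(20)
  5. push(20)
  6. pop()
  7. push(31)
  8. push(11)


push(12) -> [12]
pop()->12, []
push(45) -> [45]
push(20) -> [45, 20]
push(20) -> [45, 20, 20]
pop()->20, [45, 20]
push(31) -> [45, 20, 31]
push(11) -> [45, 20, 31, 11]

Final stack: [45, 20, 31, 11]


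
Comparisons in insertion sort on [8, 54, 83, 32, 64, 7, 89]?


Algorithm: insertion sort
Input: [8, 54, 83, 32, 64, 7, 89]
Sorted: [7, 8, 32, 54, 64, 83, 89]

13


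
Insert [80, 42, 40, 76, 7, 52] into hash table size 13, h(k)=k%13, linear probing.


Insert 80: h=2 -> slot 2
Insert 42: h=3 -> slot 3
Insert 40: h=1 -> slot 1
Insert 76: h=11 -> slot 11
Insert 7: h=7 -> slot 7
Insert 52: h=0 -> slot 0

Table: [52, 40, 80, 42, None, None, None, 7, None, None, None, 76, None]


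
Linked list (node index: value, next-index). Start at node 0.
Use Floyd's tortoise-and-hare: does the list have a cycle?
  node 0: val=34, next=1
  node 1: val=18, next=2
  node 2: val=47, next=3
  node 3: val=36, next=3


Floyd's tortoise (slow, +1) and hare (fast, +2):
  init: slow=0, fast=0
  step 1: slow=1, fast=2
  step 2: slow=2, fast=3
  step 3: slow=3, fast=3
  slow == fast at node 3: cycle detected

Cycle: yes


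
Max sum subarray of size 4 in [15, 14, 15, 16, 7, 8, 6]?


[0:4]: 60
[1:5]: 52
[2:6]: 46
[3:7]: 37

Max: 60 at [0:4]


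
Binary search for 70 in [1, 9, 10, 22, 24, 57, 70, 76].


Step 1: lo=0, hi=7, mid=3, val=22
Step 2: lo=4, hi=7, mid=5, val=57
Step 3: lo=6, hi=7, mid=6, val=70

Found at index 6


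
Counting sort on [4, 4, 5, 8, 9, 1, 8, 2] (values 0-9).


Input: [4, 4, 5, 8, 9, 1, 8, 2]
Counts: [0, 1, 1, 0, 2, 1, 0, 0, 2, 1]

Sorted: [1, 2, 4, 4, 5, 8, 8, 9]


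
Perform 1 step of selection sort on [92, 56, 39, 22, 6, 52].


Initial: [92, 56, 39, 22, 6, 52]
Step 1: min=6 at 4
  Swap: [6, 56, 39, 22, 92, 52]

After 1 step: [6, 56, 39, 22, 92, 52]


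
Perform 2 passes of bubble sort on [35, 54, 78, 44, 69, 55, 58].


Initial: [35, 54, 78, 44, 69, 55, 58]
Pass 1: [35, 54, 44, 69, 55, 58, 78] (4 swaps)
Pass 2: [35, 44, 54, 55, 58, 69, 78] (3 swaps)

After 2 passes: [35, 44, 54, 55, 58, 69, 78]


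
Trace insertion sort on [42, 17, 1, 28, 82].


Initial: [42, 17, 1, 28, 82]
Insert 17: [17, 42, 1, 28, 82]
Insert 1: [1, 17, 42, 28, 82]
Insert 28: [1, 17, 28, 42, 82]
Insert 82: [1, 17, 28, 42, 82]

Sorted: [1, 17, 28, 42, 82]


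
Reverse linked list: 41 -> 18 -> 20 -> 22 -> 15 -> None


Step 1: curr=41, set curr.next=prev(None) | reversed so far: 41
Step 2: curr=18, set curr.next=prev(41) | reversed so far: 18 -> 41
Step 3: curr=20, set curr.next=prev(18) | reversed so far: 20 -> 18 -> 41
Step 4: curr=22, set curr.next=prev(20) | reversed so far: 22 -> 20 -> 18 -> 41
Step 5: curr=15, set curr.next=prev(22) | reversed so far: 15 -> 22 -> 20 -> 18 -> 41

15 -> 22 -> 20 -> 18 -> 41 -> None


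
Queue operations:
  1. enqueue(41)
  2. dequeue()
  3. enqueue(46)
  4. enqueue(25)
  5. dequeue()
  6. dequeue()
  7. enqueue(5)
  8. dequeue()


enqueue(41) -> [41]
dequeue()->41, []
enqueue(46) -> [46]
enqueue(25) -> [46, 25]
dequeue()->46, [25]
dequeue()->25, []
enqueue(5) -> [5]
dequeue()->5, []

Final queue: []


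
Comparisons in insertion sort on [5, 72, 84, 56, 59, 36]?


Algorithm: insertion sort
Input: [5, 72, 84, 56, 59, 36]
Sorted: [5, 36, 56, 59, 72, 84]

13


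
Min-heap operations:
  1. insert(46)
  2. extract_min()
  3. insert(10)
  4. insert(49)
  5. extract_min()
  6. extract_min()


insert(46) -> [46]
extract_min()->46, []
insert(10) -> [10]
insert(49) -> [10, 49]
extract_min()->10, [49]
extract_min()->49, []

Final heap: []


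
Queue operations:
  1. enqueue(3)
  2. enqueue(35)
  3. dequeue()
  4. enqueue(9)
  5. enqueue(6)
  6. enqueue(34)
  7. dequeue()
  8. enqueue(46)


enqueue(3) -> [3]
enqueue(35) -> [3, 35]
dequeue()->3, [35]
enqueue(9) -> [35, 9]
enqueue(6) -> [35, 9, 6]
enqueue(34) -> [35, 9, 6, 34]
dequeue()->35, [9, 6, 34]
enqueue(46) -> [9, 6, 34, 46]

Final queue: [9, 6, 34, 46]


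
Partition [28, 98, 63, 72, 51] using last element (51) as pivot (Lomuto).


Pivot: 51
  28 <= 51: advance i (no swap)
Place pivot at 1: [28, 51, 63, 72, 98]

Partitioned: [28, 51, 63, 72, 98]


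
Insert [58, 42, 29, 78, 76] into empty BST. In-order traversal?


Insert 58: root
Insert 42: L from 58
Insert 29: L from 58 -> L from 42
Insert 78: R from 58
Insert 76: R from 58 -> L from 78

In-order: [29, 42, 58, 76, 78]


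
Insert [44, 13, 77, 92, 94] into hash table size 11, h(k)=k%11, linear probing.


Insert 44: h=0 -> slot 0
Insert 13: h=2 -> slot 2
Insert 77: h=0, 1 probes -> slot 1
Insert 92: h=4 -> slot 4
Insert 94: h=6 -> slot 6

Table: [44, 77, 13, None, 92, None, 94, None, None, None, None]


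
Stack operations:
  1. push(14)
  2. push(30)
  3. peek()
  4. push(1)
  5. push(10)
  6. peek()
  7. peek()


push(14) -> [14]
push(30) -> [14, 30]
peek()->30
push(1) -> [14, 30, 1]
push(10) -> [14, 30, 1, 10]
peek()->10
peek()->10

Final stack: [14, 30, 1, 10]


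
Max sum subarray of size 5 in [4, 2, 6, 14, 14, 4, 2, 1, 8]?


[0:5]: 40
[1:6]: 40
[2:7]: 40
[3:8]: 35
[4:9]: 29

Max: 40 at [0:5]


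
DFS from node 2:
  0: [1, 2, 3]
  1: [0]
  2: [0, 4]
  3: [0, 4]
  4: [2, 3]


Visit 2, push [4, 0]
Visit 0, push [3, 1]
Visit 1, push []
Visit 3, push [4]
Visit 4, push []

DFS order: [2, 0, 1, 3, 4]


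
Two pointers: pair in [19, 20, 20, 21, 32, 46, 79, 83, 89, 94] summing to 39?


lo=0(19)+hi=9(94)=113
lo=0(19)+hi=8(89)=108
lo=0(19)+hi=7(83)=102
lo=0(19)+hi=6(79)=98
lo=0(19)+hi=5(46)=65
lo=0(19)+hi=4(32)=51
lo=0(19)+hi=3(21)=40
lo=0(19)+hi=2(20)=39

Yes: 19+20=39


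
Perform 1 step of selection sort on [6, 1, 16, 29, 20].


Initial: [6, 1, 16, 29, 20]
Step 1: min=1 at 1
  Swap: [1, 6, 16, 29, 20]

After 1 step: [1, 6, 16, 29, 20]


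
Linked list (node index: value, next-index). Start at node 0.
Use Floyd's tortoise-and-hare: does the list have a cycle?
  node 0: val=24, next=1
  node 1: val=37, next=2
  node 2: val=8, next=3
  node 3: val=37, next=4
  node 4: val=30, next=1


Floyd's tortoise (slow, +1) and hare (fast, +2):
  init: slow=0, fast=0
  step 1: slow=1, fast=2
  step 2: slow=2, fast=4
  step 3: slow=3, fast=2
  step 4: slow=4, fast=4
  slow == fast at node 4: cycle detected

Cycle: yes


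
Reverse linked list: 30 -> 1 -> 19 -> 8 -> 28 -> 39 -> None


Step 1: curr=30, set curr.next=prev(None) | reversed so far: 30
Step 2: curr=1, set curr.next=prev(30) | reversed so far: 1 -> 30
Step 3: curr=19, set curr.next=prev(1) | reversed so far: 19 -> 1 -> 30
Step 4: curr=8, set curr.next=prev(19) | reversed so far: 8 -> 19 -> 1 -> 30
Step 5: curr=28, set curr.next=prev(8) | reversed so far: 28 -> 8 -> 19 -> 1 -> 30
Step 6: curr=39, set curr.next=prev(28) | reversed so far: 39 -> 28 -> 8 -> 19 -> 1 -> 30

39 -> 28 -> 8 -> 19 -> 1 -> 30 -> None


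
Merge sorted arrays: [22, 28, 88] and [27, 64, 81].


Take 22 from A
Take 27 from B
Take 28 from A
Take 64 from B
Take 81 from B

Merged: [22, 27, 28, 64, 81, 88]


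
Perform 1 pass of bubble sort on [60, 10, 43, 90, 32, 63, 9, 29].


Initial: [60, 10, 43, 90, 32, 63, 9, 29]
Pass 1: [10, 43, 60, 32, 63, 9, 29, 90] (6 swaps)

After 1 pass: [10, 43, 60, 32, 63, 9, 29, 90]


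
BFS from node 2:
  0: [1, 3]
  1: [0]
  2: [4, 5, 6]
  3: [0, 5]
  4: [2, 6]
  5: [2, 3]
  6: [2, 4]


Visit 2, enqueue [4, 5, 6]
Visit 4, enqueue []
Visit 5, enqueue [3]
Visit 6, enqueue []
Visit 3, enqueue [0]
Visit 0, enqueue [1]
Visit 1, enqueue []

BFS order: [2, 4, 5, 6, 3, 0, 1]


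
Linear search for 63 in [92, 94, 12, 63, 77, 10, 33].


i=0: 92!=63
i=1: 94!=63
i=2: 12!=63
i=3: 63==63 found!

Found at 3, 4 comps


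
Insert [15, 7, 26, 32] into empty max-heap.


Insert 15: [15]
Insert 7: [15, 7]
Insert 26: [26, 7, 15]
Insert 32: [32, 26, 15, 7]

Final heap: [32, 26, 15, 7]


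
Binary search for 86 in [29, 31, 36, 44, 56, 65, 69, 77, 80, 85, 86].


Step 1: lo=0, hi=10, mid=5, val=65
Step 2: lo=6, hi=10, mid=8, val=80
Step 3: lo=9, hi=10, mid=9, val=85
Step 4: lo=10, hi=10, mid=10, val=86

Found at index 10


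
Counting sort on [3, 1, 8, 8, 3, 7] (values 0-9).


Input: [3, 1, 8, 8, 3, 7]
Counts: [0, 1, 0, 2, 0, 0, 0, 1, 2, 0]

Sorted: [1, 3, 3, 7, 8, 8]


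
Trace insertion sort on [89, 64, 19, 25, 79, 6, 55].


Initial: [89, 64, 19, 25, 79, 6, 55]
Insert 64: [64, 89, 19, 25, 79, 6, 55]
Insert 19: [19, 64, 89, 25, 79, 6, 55]
Insert 25: [19, 25, 64, 89, 79, 6, 55]
Insert 79: [19, 25, 64, 79, 89, 6, 55]
Insert 6: [6, 19, 25, 64, 79, 89, 55]
Insert 55: [6, 19, 25, 55, 64, 79, 89]

Sorted: [6, 19, 25, 55, 64, 79, 89]


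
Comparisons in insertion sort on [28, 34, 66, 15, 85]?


Algorithm: insertion sort
Input: [28, 34, 66, 15, 85]
Sorted: [15, 28, 34, 66, 85]

6


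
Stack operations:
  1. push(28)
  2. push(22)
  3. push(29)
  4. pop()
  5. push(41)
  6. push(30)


push(28) -> [28]
push(22) -> [28, 22]
push(29) -> [28, 22, 29]
pop()->29, [28, 22]
push(41) -> [28, 22, 41]
push(30) -> [28, 22, 41, 30]

Final stack: [28, 22, 41, 30]


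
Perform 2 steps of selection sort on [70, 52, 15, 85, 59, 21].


Initial: [70, 52, 15, 85, 59, 21]
Step 1: min=15 at 2
  Swap: [15, 52, 70, 85, 59, 21]
Step 2: min=21 at 5
  Swap: [15, 21, 70, 85, 59, 52]

After 2 steps: [15, 21, 70, 85, 59, 52]


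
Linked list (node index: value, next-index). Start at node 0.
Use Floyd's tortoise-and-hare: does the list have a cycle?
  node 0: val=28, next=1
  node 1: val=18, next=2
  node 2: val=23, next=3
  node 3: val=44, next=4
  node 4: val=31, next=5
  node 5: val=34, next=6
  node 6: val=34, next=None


Floyd's tortoise (slow, +1) and hare (fast, +2):
  init: slow=0, fast=0
  step 1: slow=1, fast=2
  step 2: slow=2, fast=4
  step 3: slow=3, fast=6
  step 4: fast -> None, no cycle

Cycle: no


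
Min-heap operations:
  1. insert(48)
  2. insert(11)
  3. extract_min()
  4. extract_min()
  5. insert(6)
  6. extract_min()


insert(48) -> [48]
insert(11) -> [11, 48]
extract_min()->11, [48]
extract_min()->48, []
insert(6) -> [6]
extract_min()->6, []

Final heap: []


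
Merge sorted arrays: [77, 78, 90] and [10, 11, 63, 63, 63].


Take 10 from B
Take 11 from B
Take 63 from B
Take 63 from B
Take 63 from B

Merged: [10, 11, 63, 63, 63, 77, 78, 90]


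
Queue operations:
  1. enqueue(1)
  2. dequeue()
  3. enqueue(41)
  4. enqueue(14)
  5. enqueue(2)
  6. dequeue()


enqueue(1) -> [1]
dequeue()->1, []
enqueue(41) -> [41]
enqueue(14) -> [41, 14]
enqueue(2) -> [41, 14, 2]
dequeue()->41, [14, 2]

Final queue: [14, 2]


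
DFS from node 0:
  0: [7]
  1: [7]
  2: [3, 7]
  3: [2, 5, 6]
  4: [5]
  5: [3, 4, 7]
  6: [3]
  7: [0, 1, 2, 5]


Visit 0, push [7]
Visit 7, push [5, 2, 1]
Visit 1, push []
Visit 2, push [3]
Visit 3, push [6, 5]
Visit 5, push [4]
Visit 4, push []
Visit 6, push []

DFS order: [0, 7, 1, 2, 3, 5, 4, 6]


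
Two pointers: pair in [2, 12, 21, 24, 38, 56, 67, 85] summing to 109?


lo=0(2)+hi=7(85)=87
lo=1(12)+hi=7(85)=97
lo=2(21)+hi=7(85)=106
lo=3(24)+hi=7(85)=109

Yes: 24+85=109


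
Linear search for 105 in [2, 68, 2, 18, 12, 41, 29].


i=0: 2!=105
i=1: 68!=105
i=2: 2!=105
i=3: 18!=105
i=4: 12!=105
i=5: 41!=105
i=6: 29!=105

Not found, 7 comps


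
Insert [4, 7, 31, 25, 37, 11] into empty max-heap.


Insert 4: [4]
Insert 7: [7, 4]
Insert 31: [31, 4, 7]
Insert 25: [31, 25, 7, 4]
Insert 37: [37, 31, 7, 4, 25]
Insert 11: [37, 31, 11, 4, 25, 7]

Final heap: [37, 31, 11, 4, 25, 7]


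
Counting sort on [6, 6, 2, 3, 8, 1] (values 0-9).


Input: [6, 6, 2, 3, 8, 1]
Counts: [0, 1, 1, 1, 0, 0, 2, 0, 1, 0]

Sorted: [1, 2, 3, 6, 6, 8]


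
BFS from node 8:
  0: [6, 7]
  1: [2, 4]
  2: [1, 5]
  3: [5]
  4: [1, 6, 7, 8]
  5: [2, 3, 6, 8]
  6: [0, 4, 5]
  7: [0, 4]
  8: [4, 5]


Visit 8, enqueue [4, 5]
Visit 4, enqueue [1, 6, 7]
Visit 5, enqueue [2, 3]
Visit 1, enqueue []
Visit 6, enqueue [0]
Visit 7, enqueue []
Visit 2, enqueue []
Visit 3, enqueue []
Visit 0, enqueue []

BFS order: [8, 4, 5, 1, 6, 7, 2, 3, 0]


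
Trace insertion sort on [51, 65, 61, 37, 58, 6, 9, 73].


Initial: [51, 65, 61, 37, 58, 6, 9, 73]
Insert 65: [51, 65, 61, 37, 58, 6, 9, 73]
Insert 61: [51, 61, 65, 37, 58, 6, 9, 73]
Insert 37: [37, 51, 61, 65, 58, 6, 9, 73]
Insert 58: [37, 51, 58, 61, 65, 6, 9, 73]
Insert 6: [6, 37, 51, 58, 61, 65, 9, 73]
Insert 9: [6, 9, 37, 51, 58, 61, 65, 73]
Insert 73: [6, 9, 37, 51, 58, 61, 65, 73]

Sorted: [6, 9, 37, 51, 58, 61, 65, 73]


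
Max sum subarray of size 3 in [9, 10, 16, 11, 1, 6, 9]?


[0:3]: 35
[1:4]: 37
[2:5]: 28
[3:6]: 18
[4:7]: 16

Max: 37 at [1:4]


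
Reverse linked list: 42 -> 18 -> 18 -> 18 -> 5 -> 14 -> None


Step 1: curr=42, set curr.next=prev(None) | reversed so far: 42
Step 2: curr=18, set curr.next=prev(42) | reversed so far: 18 -> 42
Step 3: curr=18, set curr.next=prev(18) | reversed so far: 18 -> 18 -> 42
Step 4: curr=18, set curr.next=prev(18) | reversed so far: 18 -> 18 -> 18 -> 42
Step 5: curr=5, set curr.next=prev(18) | reversed so far: 5 -> 18 -> 18 -> 18 -> 42
Step 6: curr=14, set curr.next=prev(5) | reversed so far: 14 -> 5 -> 18 -> 18 -> 18 -> 42

14 -> 5 -> 18 -> 18 -> 18 -> 42 -> None


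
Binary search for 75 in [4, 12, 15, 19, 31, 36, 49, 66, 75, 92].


Step 1: lo=0, hi=9, mid=4, val=31
Step 2: lo=5, hi=9, mid=7, val=66
Step 3: lo=8, hi=9, mid=8, val=75

Found at index 8


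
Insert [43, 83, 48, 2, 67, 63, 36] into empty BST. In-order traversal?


Insert 43: root
Insert 83: R from 43
Insert 48: R from 43 -> L from 83
Insert 2: L from 43
Insert 67: R from 43 -> L from 83 -> R from 48
Insert 63: R from 43 -> L from 83 -> R from 48 -> L from 67
Insert 36: L from 43 -> R from 2

In-order: [2, 36, 43, 48, 63, 67, 83]


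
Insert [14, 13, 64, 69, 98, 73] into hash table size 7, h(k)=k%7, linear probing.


Insert 14: h=0 -> slot 0
Insert 13: h=6 -> slot 6
Insert 64: h=1 -> slot 1
Insert 69: h=6, 3 probes -> slot 2
Insert 98: h=0, 3 probes -> slot 3
Insert 73: h=3, 1 probes -> slot 4

Table: [14, 64, 69, 98, 73, None, 13]


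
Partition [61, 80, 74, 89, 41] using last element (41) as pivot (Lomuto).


Pivot: 41
Place pivot at 0: [41, 80, 74, 89, 61]

Partitioned: [41, 80, 74, 89, 61]


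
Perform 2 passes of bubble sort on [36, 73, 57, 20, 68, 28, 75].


Initial: [36, 73, 57, 20, 68, 28, 75]
Pass 1: [36, 57, 20, 68, 28, 73, 75] (4 swaps)
Pass 2: [36, 20, 57, 28, 68, 73, 75] (2 swaps)

After 2 passes: [36, 20, 57, 28, 68, 73, 75]


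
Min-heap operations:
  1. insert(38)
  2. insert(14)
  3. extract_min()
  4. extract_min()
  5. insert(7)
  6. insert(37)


insert(38) -> [38]
insert(14) -> [14, 38]
extract_min()->14, [38]
extract_min()->38, []
insert(7) -> [7]
insert(37) -> [7, 37]

Final heap: [7, 37]


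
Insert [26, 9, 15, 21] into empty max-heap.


Insert 26: [26]
Insert 9: [26, 9]
Insert 15: [26, 9, 15]
Insert 21: [26, 21, 15, 9]

Final heap: [26, 21, 15, 9]


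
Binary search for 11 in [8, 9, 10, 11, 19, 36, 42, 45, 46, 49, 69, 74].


Step 1: lo=0, hi=11, mid=5, val=36
Step 2: lo=0, hi=4, mid=2, val=10
Step 3: lo=3, hi=4, mid=3, val=11

Found at index 3


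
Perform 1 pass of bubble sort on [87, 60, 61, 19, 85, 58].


Initial: [87, 60, 61, 19, 85, 58]
Pass 1: [60, 61, 19, 85, 58, 87] (5 swaps)

After 1 pass: [60, 61, 19, 85, 58, 87]


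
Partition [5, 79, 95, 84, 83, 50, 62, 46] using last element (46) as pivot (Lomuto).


Pivot: 46
  5 <= 46: advance i (no swap)
Place pivot at 1: [5, 46, 95, 84, 83, 50, 62, 79]

Partitioned: [5, 46, 95, 84, 83, 50, 62, 79]


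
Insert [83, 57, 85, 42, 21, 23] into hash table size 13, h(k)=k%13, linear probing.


Insert 83: h=5 -> slot 5
Insert 57: h=5, 1 probes -> slot 6
Insert 85: h=7 -> slot 7
Insert 42: h=3 -> slot 3
Insert 21: h=8 -> slot 8
Insert 23: h=10 -> slot 10

Table: [None, None, None, 42, None, 83, 57, 85, 21, None, 23, None, None]


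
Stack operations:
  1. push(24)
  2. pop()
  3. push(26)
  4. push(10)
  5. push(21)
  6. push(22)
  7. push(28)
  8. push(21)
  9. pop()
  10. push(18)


push(24) -> [24]
pop()->24, []
push(26) -> [26]
push(10) -> [26, 10]
push(21) -> [26, 10, 21]
push(22) -> [26, 10, 21, 22]
push(28) -> [26, 10, 21, 22, 28]
push(21) -> [26, 10, 21, 22, 28, 21]
pop()->21, [26, 10, 21, 22, 28]
push(18) -> [26, 10, 21, 22, 28, 18]

Final stack: [26, 10, 21, 22, 28, 18]


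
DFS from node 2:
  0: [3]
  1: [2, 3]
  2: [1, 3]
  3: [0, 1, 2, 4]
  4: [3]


Visit 2, push [3, 1]
Visit 1, push [3]
Visit 3, push [4, 0]
Visit 0, push []
Visit 4, push []

DFS order: [2, 1, 3, 0, 4]


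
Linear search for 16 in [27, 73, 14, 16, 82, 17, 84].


i=0: 27!=16
i=1: 73!=16
i=2: 14!=16
i=3: 16==16 found!

Found at 3, 4 comps


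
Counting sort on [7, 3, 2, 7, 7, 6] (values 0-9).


Input: [7, 3, 2, 7, 7, 6]
Counts: [0, 0, 1, 1, 0, 0, 1, 3, 0, 0]

Sorted: [2, 3, 6, 7, 7, 7]


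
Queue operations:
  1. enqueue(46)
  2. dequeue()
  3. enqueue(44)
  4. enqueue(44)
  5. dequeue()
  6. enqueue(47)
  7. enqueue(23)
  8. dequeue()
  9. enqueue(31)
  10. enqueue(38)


enqueue(46) -> [46]
dequeue()->46, []
enqueue(44) -> [44]
enqueue(44) -> [44, 44]
dequeue()->44, [44]
enqueue(47) -> [44, 47]
enqueue(23) -> [44, 47, 23]
dequeue()->44, [47, 23]
enqueue(31) -> [47, 23, 31]
enqueue(38) -> [47, 23, 31, 38]

Final queue: [47, 23, 31, 38]


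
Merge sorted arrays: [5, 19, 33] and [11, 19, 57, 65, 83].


Take 5 from A
Take 11 from B
Take 19 from A
Take 19 from B
Take 33 from A

Merged: [5, 11, 19, 19, 33, 57, 65, 83]


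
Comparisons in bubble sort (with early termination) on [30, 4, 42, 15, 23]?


Algorithm: bubble sort (with early termination)
Input: [30, 4, 42, 15, 23]
Sorted: [4, 15, 23, 30, 42]

9


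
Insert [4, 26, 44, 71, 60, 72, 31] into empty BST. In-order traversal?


Insert 4: root
Insert 26: R from 4
Insert 44: R from 4 -> R from 26
Insert 71: R from 4 -> R from 26 -> R from 44
Insert 60: R from 4 -> R from 26 -> R from 44 -> L from 71
Insert 72: R from 4 -> R from 26 -> R from 44 -> R from 71
Insert 31: R from 4 -> R from 26 -> L from 44

In-order: [4, 26, 31, 44, 60, 71, 72]


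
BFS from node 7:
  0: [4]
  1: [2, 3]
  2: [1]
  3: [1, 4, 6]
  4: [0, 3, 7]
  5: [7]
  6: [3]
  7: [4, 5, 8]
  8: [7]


Visit 7, enqueue [4, 5, 8]
Visit 4, enqueue [0, 3]
Visit 5, enqueue []
Visit 8, enqueue []
Visit 0, enqueue []
Visit 3, enqueue [1, 6]
Visit 1, enqueue [2]
Visit 6, enqueue []
Visit 2, enqueue []

BFS order: [7, 4, 5, 8, 0, 3, 1, 6, 2]


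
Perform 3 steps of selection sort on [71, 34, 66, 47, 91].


Initial: [71, 34, 66, 47, 91]
Step 1: min=34 at 1
  Swap: [34, 71, 66, 47, 91]
Step 2: min=47 at 3
  Swap: [34, 47, 66, 71, 91]
Step 3: min=66 at 2
  Swap: [34, 47, 66, 71, 91]

After 3 steps: [34, 47, 66, 71, 91]


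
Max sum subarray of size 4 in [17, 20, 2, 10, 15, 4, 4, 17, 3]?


[0:4]: 49
[1:5]: 47
[2:6]: 31
[3:7]: 33
[4:8]: 40
[5:9]: 28

Max: 49 at [0:4]


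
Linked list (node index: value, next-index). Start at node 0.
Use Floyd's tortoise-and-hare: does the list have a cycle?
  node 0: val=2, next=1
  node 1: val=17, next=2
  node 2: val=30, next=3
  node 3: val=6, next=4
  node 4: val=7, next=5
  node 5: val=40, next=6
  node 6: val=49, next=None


Floyd's tortoise (slow, +1) and hare (fast, +2):
  init: slow=0, fast=0
  step 1: slow=1, fast=2
  step 2: slow=2, fast=4
  step 3: slow=3, fast=6
  step 4: fast -> None, no cycle

Cycle: no


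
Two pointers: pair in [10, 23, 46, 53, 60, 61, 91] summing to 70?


lo=0(10)+hi=6(91)=101
lo=0(10)+hi=5(61)=71
lo=0(10)+hi=4(60)=70

Yes: 10+60=70


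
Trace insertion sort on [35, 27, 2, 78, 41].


Initial: [35, 27, 2, 78, 41]
Insert 27: [27, 35, 2, 78, 41]
Insert 2: [2, 27, 35, 78, 41]
Insert 78: [2, 27, 35, 78, 41]
Insert 41: [2, 27, 35, 41, 78]

Sorted: [2, 27, 35, 41, 78]


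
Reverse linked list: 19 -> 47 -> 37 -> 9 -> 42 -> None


Step 1: curr=19, set curr.next=prev(None) | reversed so far: 19
Step 2: curr=47, set curr.next=prev(19) | reversed so far: 47 -> 19
Step 3: curr=37, set curr.next=prev(47) | reversed so far: 37 -> 47 -> 19
Step 4: curr=9, set curr.next=prev(37) | reversed so far: 9 -> 37 -> 47 -> 19
Step 5: curr=42, set curr.next=prev(9) | reversed so far: 42 -> 9 -> 37 -> 47 -> 19

42 -> 9 -> 37 -> 47 -> 19 -> None


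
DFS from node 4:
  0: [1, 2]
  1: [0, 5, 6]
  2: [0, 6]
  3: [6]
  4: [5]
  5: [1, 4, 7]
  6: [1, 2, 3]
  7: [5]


Visit 4, push [5]
Visit 5, push [7, 1]
Visit 1, push [6, 0]
Visit 0, push [2]
Visit 2, push [6]
Visit 6, push [3]
Visit 3, push []
Visit 7, push []

DFS order: [4, 5, 1, 0, 2, 6, 3, 7]


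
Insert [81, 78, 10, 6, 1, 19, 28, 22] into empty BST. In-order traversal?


Insert 81: root
Insert 78: L from 81
Insert 10: L from 81 -> L from 78
Insert 6: L from 81 -> L from 78 -> L from 10
Insert 1: L from 81 -> L from 78 -> L from 10 -> L from 6
Insert 19: L from 81 -> L from 78 -> R from 10
Insert 28: L from 81 -> L from 78 -> R from 10 -> R from 19
Insert 22: L from 81 -> L from 78 -> R from 10 -> R from 19 -> L from 28

In-order: [1, 6, 10, 19, 22, 28, 78, 81]


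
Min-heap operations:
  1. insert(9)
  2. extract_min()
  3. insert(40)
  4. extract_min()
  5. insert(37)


insert(9) -> [9]
extract_min()->9, []
insert(40) -> [40]
extract_min()->40, []
insert(37) -> [37]

Final heap: [37]


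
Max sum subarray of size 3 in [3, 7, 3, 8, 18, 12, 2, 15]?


[0:3]: 13
[1:4]: 18
[2:5]: 29
[3:6]: 38
[4:7]: 32
[5:8]: 29

Max: 38 at [3:6]


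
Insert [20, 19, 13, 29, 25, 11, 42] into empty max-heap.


Insert 20: [20]
Insert 19: [20, 19]
Insert 13: [20, 19, 13]
Insert 29: [29, 20, 13, 19]
Insert 25: [29, 25, 13, 19, 20]
Insert 11: [29, 25, 13, 19, 20, 11]
Insert 42: [42, 25, 29, 19, 20, 11, 13]

Final heap: [42, 25, 29, 19, 20, 11, 13]


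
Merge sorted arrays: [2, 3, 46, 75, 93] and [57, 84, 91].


Take 2 from A
Take 3 from A
Take 46 from A
Take 57 from B
Take 75 from A
Take 84 from B
Take 91 from B

Merged: [2, 3, 46, 57, 75, 84, 91, 93]


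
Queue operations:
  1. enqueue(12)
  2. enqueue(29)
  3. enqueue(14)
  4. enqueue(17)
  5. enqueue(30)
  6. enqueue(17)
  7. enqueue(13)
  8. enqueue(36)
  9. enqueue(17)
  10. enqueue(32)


enqueue(12) -> [12]
enqueue(29) -> [12, 29]
enqueue(14) -> [12, 29, 14]
enqueue(17) -> [12, 29, 14, 17]
enqueue(30) -> [12, 29, 14, 17, 30]
enqueue(17) -> [12, 29, 14, 17, 30, 17]
enqueue(13) -> [12, 29, 14, 17, 30, 17, 13]
enqueue(36) -> [12, 29, 14, 17, 30, 17, 13, 36]
enqueue(17) -> [12, 29, 14, 17, 30, 17, 13, 36, 17]
enqueue(32) -> [12, 29, 14, 17, 30, 17, 13, 36, 17, 32]

Final queue: [12, 29, 14, 17, 30, 17, 13, 36, 17, 32]


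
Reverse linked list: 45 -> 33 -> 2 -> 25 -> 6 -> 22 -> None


Step 1: curr=45, set curr.next=prev(None) | reversed so far: 45
Step 2: curr=33, set curr.next=prev(45) | reversed so far: 33 -> 45
Step 3: curr=2, set curr.next=prev(33) | reversed so far: 2 -> 33 -> 45
Step 4: curr=25, set curr.next=prev(2) | reversed so far: 25 -> 2 -> 33 -> 45
Step 5: curr=6, set curr.next=prev(25) | reversed so far: 6 -> 25 -> 2 -> 33 -> 45
Step 6: curr=22, set curr.next=prev(6) | reversed so far: 22 -> 6 -> 25 -> 2 -> 33 -> 45

22 -> 6 -> 25 -> 2 -> 33 -> 45 -> None


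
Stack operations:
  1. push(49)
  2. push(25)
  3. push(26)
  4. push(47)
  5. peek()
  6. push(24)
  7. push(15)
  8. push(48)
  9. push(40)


push(49) -> [49]
push(25) -> [49, 25]
push(26) -> [49, 25, 26]
push(47) -> [49, 25, 26, 47]
peek()->47
push(24) -> [49, 25, 26, 47, 24]
push(15) -> [49, 25, 26, 47, 24, 15]
push(48) -> [49, 25, 26, 47, 24, 15, 48]
push(40) -> [49, 25, 26, 47, 24, 15, 48, 40]

Final stack: [49, 25, 26, 47, 24, 15, 48, 40]


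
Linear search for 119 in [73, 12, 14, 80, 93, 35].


i=0: 73!=119
i=1: 12!=119
i=2: 14!=119
i=3: 80!=119
i=4: 93!=119
i=5: 35!=119

Not found, 6 comps


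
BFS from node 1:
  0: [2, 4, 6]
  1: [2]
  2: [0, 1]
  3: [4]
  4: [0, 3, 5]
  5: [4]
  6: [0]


Visit 1, enqueue [2]
Visit 2, enqueue [0]
Visit 0, enqueue [4, 6]
Visit 4, enqueue [3, 5]
Visit 6, enqueue []
Visit 3, enqueue []
Visit 5, enqueue []

BFS order: [1, 2, 0, 4, 6, 3, 5]


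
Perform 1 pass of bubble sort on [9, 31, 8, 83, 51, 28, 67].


Initial: [9, 31, 8, 83, 51, 28, 67]
Pass 1: [9, 8, 31, 51, 28, 67, 83] (4 swaps)

After 1 pass: [9, 8, 31, 51, 28, 67, 83]


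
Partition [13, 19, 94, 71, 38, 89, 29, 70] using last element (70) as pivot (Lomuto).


Pivot: 70
  13 <= 70: advance i (no swap)
  19 <= 70: advance i (no swap)
  38 <= 70: swap -> [13, 19, 38, 71, 94, 89, 29, 70]
  29 <= 70: swap -> [13, 19, 38, 29, 94, 89, 71, 70]
Place pivot at 4: [13, 19, 38, 29, 70, 89, 71, 94]

Partitioned: [13, 19, 38, 29, 70, 89, 71, 94]


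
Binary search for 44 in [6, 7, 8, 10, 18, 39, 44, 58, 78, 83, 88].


Step 1: lo=0, hi=10, mid=5, val=39
Step 2: lo=6, hi=10, mid=8, val=78
Step 3: lo=6, hi=7, mid=6, val=44

Found at index 6


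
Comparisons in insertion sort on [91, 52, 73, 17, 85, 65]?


Algorithm: insertion sort
Input: [91, 52, 73, 17, 85, 65]
Sorted: [17, 52, 65, 73, 85, 91]

12


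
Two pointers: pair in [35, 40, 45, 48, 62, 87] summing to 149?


lo=0(35)+hi=5(87)=122
lo=1(40)+hi=5(87)=127
lo=2(45)+hi=5(87)=132
lo=3(48)+hi=5(87)=135
lo=4(62)+hi=5(87)=149

Yes: 62+87=149


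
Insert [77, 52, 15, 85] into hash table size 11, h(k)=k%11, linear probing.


Insert 77: h=0 -> slot 0
Insert 52: h=8 -> slot 8
Insert 15: h=4 -> slot 4
Insert 85: h=8, 1 probes -> slot 9

Table: [77, None, None, None, 15, None, None, None, 52, 85, None]


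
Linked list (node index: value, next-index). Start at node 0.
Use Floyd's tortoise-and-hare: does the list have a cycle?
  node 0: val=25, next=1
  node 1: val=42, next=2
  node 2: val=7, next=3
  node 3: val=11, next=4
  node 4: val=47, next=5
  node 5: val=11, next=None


Floyd's tortoise (slow, +1) and hare (fast, +2):
  init: slow=0, fast=0
  step 1: slow=1, fast=2
  step 2: slow=2, fast=4
  step 3: fast 4->5->None, no cycle

Cycle: no


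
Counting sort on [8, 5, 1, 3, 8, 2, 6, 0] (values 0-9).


Input: [8, 5, 1, 3, 8, 2, 6, 0]
Counts: [1, 1, 1, 1, 0, 1, 1, 0, 2, 0]

Sorted: [0, 1, 2, 3, 5, 6, 8, 8]


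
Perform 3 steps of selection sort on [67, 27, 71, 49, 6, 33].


Initial: [67, 27, 71, 49, 6, 33]
Step 1: min=6 at 4
  Swap: [6, 27, 71, 49, 67, 33]
Step 2: min=27 at 1
  Swap: [6, 27, 71, 49, 67, 33]
Step 3: min=33 at 5
  Swap: [6, 27, 33, 49, 67, 71]

After 3 steps: [6, 27, 33, 49, 67, 71]


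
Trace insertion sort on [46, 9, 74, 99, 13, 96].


Initial: [46, 9, 74, 99, 13, 96]
Insert 9: [9, 46, 74, 99, 13, 96]
Insert 74: [9, 46, 74, 99, 13, 96]
Insert 99: [9, 46, 74, 99, 13, 96]
Insert 13: [9, 13, 46, 74, 99, 96]
Insert 96: [9, 13, 46, 74, 96, 99]

Sorted: [9, 13, 46, 74, 96, 99]


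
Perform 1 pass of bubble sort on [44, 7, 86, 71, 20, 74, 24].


Initial: [44, 7, 86, 71, 20, 74, 24]
Pass 1: [7, 44, 71, 20, 74, 24, 86] (5 swaps)

After 1 pass: [7, 44, 71, 20, 74, 24, 86]


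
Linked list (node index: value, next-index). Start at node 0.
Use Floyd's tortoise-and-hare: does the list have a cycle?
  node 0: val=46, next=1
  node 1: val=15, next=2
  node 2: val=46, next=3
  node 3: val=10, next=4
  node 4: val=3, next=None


Floyd's tortoise (slow, +1) and hare (fast, +2):
  init: slow=0, fast=0
  step 1: slow=1, fast=2
  step 2: slow=2, fast=4
  step 3: fast -> None, no cycle

Cycle: no


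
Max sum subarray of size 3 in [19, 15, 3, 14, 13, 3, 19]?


[0:3]: 37
[1:4]: 32
[2:5]: 30
[3:6]: 30
[4:7]: 35

Max: 37 at [0:3]


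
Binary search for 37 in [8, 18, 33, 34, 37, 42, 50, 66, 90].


Step 1: lo=0, hi=8, mid=4, val=37

Found at index 4


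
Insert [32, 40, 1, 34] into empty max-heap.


Insert 32: [32]
Insert 40: [40, 32]
Insert 1: [40, 32, 1]
Insert 34: [40, 34, 1, 32]

Final heap: [40, 34, 1, 32]


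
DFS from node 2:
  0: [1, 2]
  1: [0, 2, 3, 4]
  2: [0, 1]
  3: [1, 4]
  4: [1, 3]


Visit 2, push [1, 0]
Visit 0, push [1]
Visit 1, push [4, 3]
Visit 3, push [4]
Visit 4, push []

DFS order: [2, 0, 1, 3, 4]


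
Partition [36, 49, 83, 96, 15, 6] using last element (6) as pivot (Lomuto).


Pivot: 6
Place pivot at 0: [6, 49, 83, 96, 15, 36]

Partitioned: [6, 49, 83, 96, 15, 36]


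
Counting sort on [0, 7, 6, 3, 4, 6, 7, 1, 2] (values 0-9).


Input: [0, 7, 6, 3, 4, 6, 7, 1, 2]
Counts: [1, 1, 1, 1, 1, 0, 2, 2, 0, 0]

Sorted: [0, 1, 2, 3, 4, 6, 6, 7, 7]


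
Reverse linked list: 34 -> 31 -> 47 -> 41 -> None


Step 1: curr=34, set curr.next=prev(None) | reversed so far: 34
Step 2: curr=31, set curr.next=prev(34) | reversed so far: 31 -> 34
Step 3: curr=47, set curr.next=prev(31) | reversed so far: 47 -> 31 -> 34
Step 4: curr=41, set curr.next=prev(47) | reversed so far: 41 -> 47 -> 31 -> 34

41 -> 47 -> 31 -> 34 -> None


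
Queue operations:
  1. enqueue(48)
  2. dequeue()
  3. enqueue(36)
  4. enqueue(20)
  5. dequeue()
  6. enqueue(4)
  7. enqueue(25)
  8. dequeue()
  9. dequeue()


enqueue(48) -> [48]
dequeue()->48, []
enqueue(36) -> [36]
enqueue(20) -> [36, 20]
dequeue()->36, [20]
enqueue(4) -> [20, 4]
enqueue(25) -> [20, 4, 25]
dequeue()->20, [4, 25]
dequeue()->4, [25]

Final queue: [25]


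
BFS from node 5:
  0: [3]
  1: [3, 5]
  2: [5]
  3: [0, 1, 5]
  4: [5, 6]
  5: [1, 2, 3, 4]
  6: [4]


Visit 5, enqueue [1, 2, 3, 4]
Visit 1, enqueue []
Visit 2, enqueue []
Visit 3, enqueue [0]
Visit 4, enqueue [6]
Visit 0, enqueue []
Visit 6, enqueue []

BFS order: [5, 1, 2, 3, 4, 0, 6]
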